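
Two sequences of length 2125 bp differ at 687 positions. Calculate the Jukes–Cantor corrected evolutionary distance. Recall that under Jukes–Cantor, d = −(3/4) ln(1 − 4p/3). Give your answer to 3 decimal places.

p = 687/2125 ≈ 0.323294.
d = −(3/4) ln(1 − 4p/3) = −0.75 ln(1 − 0.431059) = −0.75 ln(0.568941)
  = −0.75 × (-0.563979) = 0.422984 substitutions/site.

0.423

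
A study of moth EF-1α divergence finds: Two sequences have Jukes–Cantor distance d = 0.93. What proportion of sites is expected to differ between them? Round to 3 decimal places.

p = (3/4)(1 − e^(−4d/3)) = 0.75 × (1 − e^(-1.24)) = 0.75 × (1 − 0.289384) = 0.532962.

0.533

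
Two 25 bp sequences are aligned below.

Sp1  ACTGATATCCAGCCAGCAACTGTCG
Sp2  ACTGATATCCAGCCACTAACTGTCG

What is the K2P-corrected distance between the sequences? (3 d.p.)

0.085

Of 25 sites, 1 differences are transitions and 1 are transversions, so P = 1/25 = 0.04 and Q = 1/25 = 0.04.
Under the Kimura two-parameter model, d = −½ ln(1 − 2P − Q) − ¼ ln(1 − 2Q).
1 − 2P − Q = 0.88, giving −½ ln(0.88) = 0.063917.
1 − 2Q = 0.92, giving −¼ ln(0.92) = 0.020845.
d = 0.063917 + 0.020845 = 0.084762.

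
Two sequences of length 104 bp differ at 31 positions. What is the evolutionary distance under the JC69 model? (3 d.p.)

0.380

p = 31/104 ≈ 0.298077.
d = −(3/4) ln(1 − 4p/3) = −0.75 ln(1 − 0.397436) = −0.75 ln(0.602564)
  = −0.75 × (-0.506561) = 0.379921 substitutions/site.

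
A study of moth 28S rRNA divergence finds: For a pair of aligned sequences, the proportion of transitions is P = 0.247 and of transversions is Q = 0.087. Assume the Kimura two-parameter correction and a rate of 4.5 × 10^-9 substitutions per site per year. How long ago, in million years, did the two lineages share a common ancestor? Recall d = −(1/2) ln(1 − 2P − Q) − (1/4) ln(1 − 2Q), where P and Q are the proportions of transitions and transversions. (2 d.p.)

53.64

Under the Kimura two-parameter model, d = −½ ln(1 − 2P − Q) − ¼ ln(1 − 2Q).
1 − 2P − Q = 0.419, giving −½ ln(0.419) = 0.434942.
1 − 2Q = 0.826, giving −¼ ln(0.826) = 0.047790.
d = 0.434942 + 0.047790 = 0.482732.
Under a molecular clock d = 2μt, so t = d/(2μ) = 0.482732 / (2 × 4.5 × 10^-9) = 53.64 million years.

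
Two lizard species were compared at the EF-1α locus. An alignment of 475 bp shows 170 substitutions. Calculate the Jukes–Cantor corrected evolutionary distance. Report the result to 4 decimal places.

p = 170/475 ≈ 0.357895.
d = −(3/4) ln(1 − 4p/3) = −0.75 ln(1 − 0.477193) = −0.75 ln(0.522807)
  = −0.75 × (-0.648543) = 0.486407 substitutions/site.

0.4864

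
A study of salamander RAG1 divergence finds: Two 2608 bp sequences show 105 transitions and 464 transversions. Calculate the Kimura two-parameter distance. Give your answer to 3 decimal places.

P = 105/2608 ≈ 0.040261 and Q = 464/2608 ≈ 0.177914.
Under the Kimura two-parameter model, d = −½ ln(1 − 2P − Q) − ¼ ln(1 − 2Q).
1 − 2P − Q = 0.741564, giving −½ ln(0.741564) = 0.149497.
1 − 2Q = 0.644172, giving −¼ ln(0.644172) = 0.109947.
d = 0.149497 + 0.109947 = 0.259444.

0.259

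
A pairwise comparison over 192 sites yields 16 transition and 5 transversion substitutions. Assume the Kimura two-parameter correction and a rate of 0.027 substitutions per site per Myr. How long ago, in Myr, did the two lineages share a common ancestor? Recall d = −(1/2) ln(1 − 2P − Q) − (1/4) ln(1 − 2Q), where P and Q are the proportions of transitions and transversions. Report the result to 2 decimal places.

2.23

P = 16/192 ≈ 0.083333 and Q = 5/192 ≈ 0.026042.
Under the Kimura two-parameter model, d = −½ ln(1 − 2P − Q) − ¼ ln(1 − 2Q).
1 − 2P − Q = 0.807292, giving −½ ln(0.807292) = 0.107035.
1 − 2Q = 0.947916, giving −¼ ln(0.947916) = 0.013372.
d = 0.107035 + 0.013372 = 0.120407.
Under a molecular clock d = 2μt, so t = d/(2μ) = 0.120407 / (2 × 0.027) = 2.23 Myr.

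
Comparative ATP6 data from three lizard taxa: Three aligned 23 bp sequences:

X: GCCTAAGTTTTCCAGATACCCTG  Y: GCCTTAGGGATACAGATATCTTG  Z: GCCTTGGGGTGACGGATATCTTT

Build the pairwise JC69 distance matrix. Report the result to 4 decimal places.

X–Y: 7/23 sites differ → p ≈ 0.304348, d = −0.75 ln(1 − 0.405797) = 0.390401 ≈ 0.3904.
X–Z: 10/23 sites differ → p ≈ 0.434783, d = −0.75 ln(1 − 0.579711) = 0.650110 ≈ 0.6501.
Y–Z: 5/23 sites differ → p ≈ 0.217391, d = −0.75 ln(1 − 0.289855) = 0.256715 ≈ 0.2567.

d(X,Y) = 0.3904, d(X,Z) = 0.6501, d(Y,Z) = 0.2567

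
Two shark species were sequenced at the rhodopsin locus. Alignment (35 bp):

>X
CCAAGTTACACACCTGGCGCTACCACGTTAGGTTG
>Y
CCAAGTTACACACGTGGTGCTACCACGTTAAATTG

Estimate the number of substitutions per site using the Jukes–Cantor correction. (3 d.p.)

0.124

The sequences differ at 4 of 35 sites (14, 18, 31, 32), so p = 4/35 ≈ 0.114286.
d = −(3/4) ln(1 − 4p/3) = −0.75 ln(1 − 0.152381) = −0.75 ln(0.847619)
  = −0.75 × (-0.165324) = 0.123993 substitutions/site.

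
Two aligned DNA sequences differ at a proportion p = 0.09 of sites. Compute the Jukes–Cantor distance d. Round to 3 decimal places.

d = −(3/4) ln(1 − 4p/3) = −0.75 ln(1 − 0.12) = −0.75 ln(0.88)
  = −0.75 × (-0.127833) = 0.095875 substitutions/site.

0.096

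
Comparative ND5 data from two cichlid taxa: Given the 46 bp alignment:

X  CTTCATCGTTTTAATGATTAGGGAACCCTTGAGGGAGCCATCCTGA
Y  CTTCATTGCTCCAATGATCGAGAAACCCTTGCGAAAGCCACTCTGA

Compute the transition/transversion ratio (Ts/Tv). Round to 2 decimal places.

Transitions are A↔G and C↔T; transversions are all other mismatches.
Transitions: 12. Transversions: 1.
R = 12/1 = 12.00.

12.00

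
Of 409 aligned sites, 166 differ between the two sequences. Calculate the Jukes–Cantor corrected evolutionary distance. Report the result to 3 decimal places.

0.584

p = 166/409 ≈ 0.405868.
d = −(3/4) ln(1 − 4p/3) = −0.75 ln(1 − 0.541157) = −0.75 ln(0.458843)
  = −0.75 × (-0.779047) = 0.584285 substitutions/site.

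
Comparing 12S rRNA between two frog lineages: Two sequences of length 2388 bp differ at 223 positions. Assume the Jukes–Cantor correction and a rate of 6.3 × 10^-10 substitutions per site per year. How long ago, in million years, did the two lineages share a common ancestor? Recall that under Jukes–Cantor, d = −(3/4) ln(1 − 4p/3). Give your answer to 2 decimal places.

p = 223/2388 ≈ 0.093384.
d = −(3/4) ln(1 − 4p/3) = −0.75 ln(1 − 0.124512) = −0.75 ln(0.875488)
  = −0.75 × (-0.132974) = 0.099731 substitutions/site.
Under a molecular clock d = 2μt, so t = d/(2μ) = 0.099731 / (2 × 6.3 × 10^-10) = 79.15 million years.

79.15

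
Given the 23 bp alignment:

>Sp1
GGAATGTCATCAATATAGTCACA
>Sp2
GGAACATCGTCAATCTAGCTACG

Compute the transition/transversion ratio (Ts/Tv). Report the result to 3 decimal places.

6.000

Transitions are A↔G and C↔T; transversions are all other mismatches.
Transitions: 6. Transversions: 1.
R = 6/1 = 6.000.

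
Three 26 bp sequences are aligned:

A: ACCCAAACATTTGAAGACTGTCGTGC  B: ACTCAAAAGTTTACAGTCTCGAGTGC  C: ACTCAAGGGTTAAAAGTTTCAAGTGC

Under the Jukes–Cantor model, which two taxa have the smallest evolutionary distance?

B and C

A–B: 9/26 differ, p = 0.346, d = 0.464.
A–C: 11/26 differ, p = 0.423, d = 0.623.
B–C: 6/26 differ, p = 0.231, d = 0.276.
The smallest distance is between B and C.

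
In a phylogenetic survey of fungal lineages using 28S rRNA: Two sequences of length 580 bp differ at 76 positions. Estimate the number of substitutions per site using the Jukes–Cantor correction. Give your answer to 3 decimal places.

0.144

p = 76/580 ≈ 0.131034.
d = −(3/4) ln(1 − 4p/3) = −0.75 ln(1 − 0.174712) = −0.75 ln(0.825288)
  = −0.75 × (-0.192023) = 0.144017 substitutions/site.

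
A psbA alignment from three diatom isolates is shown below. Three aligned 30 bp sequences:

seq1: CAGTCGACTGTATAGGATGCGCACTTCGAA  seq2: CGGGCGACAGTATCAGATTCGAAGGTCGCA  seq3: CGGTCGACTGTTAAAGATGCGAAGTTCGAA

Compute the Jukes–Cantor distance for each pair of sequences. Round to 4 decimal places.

seq1–seq2: 10/30 sites differ → p ≈ 0.333333, d = −0.75 ln(1 − 0.444444) = 0.440839 ≈ 0.4408.
seq1–seq3: 6/30 sites differ → p = 0.2, d = −0.75 ln(1 − 0.266667) = 0.232617 ≈ 0.2326.
seq2–seq3: 8/30 sites differ → p ≈ 0.266667, d = −0.75 ln(1 − 0.355556) = 0.329526 ≈ 0.3295.

d(seq1,seq2) = 0.4408, d(seq1,seq3) = 0.2326, d(seq2,seq3) = 0.3295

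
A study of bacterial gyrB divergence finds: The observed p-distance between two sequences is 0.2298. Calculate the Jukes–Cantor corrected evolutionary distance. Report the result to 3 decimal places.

d = −(3/4) ln(1 − 4p/3) = −0.75 ln(1 − 0.3064) = −0.75 ln(0.6936)
  = −0.75 × (-0.365860) = 0.274395 substitutions/site.

0.274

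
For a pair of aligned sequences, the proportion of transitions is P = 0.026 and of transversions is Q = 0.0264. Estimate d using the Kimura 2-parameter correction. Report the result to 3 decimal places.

Under the Kimura two-parameter model, d = −½ ln(1 − 2P − Q) − ¼ ln(1 − 2Q).
1 − 2P − Q = 0.9216, giving −½ ln(0.9216) = 0.040822.
1 − 2Q = 0.9472, giving −¼ ln(0.9472) = 0.013561.
d = 0.040822 + 0.013561 = 0.054383.

0.054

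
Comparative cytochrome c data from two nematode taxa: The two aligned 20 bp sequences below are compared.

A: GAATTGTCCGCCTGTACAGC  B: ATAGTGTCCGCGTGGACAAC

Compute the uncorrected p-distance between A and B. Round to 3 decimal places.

The sequences differ at 6 of 20 positions (sites 1, 2, 4, 12, 15, 19).
p = 6/20 = 0.300.

0.300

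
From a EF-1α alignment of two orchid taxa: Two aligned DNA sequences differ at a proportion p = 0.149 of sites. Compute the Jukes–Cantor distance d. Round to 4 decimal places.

0.1661

d = −(3/4) ln(1 − 4p/3) = −0.75 ln(1 − 0.198667) = −0.75 ln(0.801333)
  = −0.75 × (-0.221479) = 0.166109 substitutions/site.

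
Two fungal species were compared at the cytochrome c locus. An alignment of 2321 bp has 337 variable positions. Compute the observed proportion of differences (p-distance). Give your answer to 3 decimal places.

0.145

p = 337/2321 = 0.145196… ≈ 0.145 (to 3 d.p.).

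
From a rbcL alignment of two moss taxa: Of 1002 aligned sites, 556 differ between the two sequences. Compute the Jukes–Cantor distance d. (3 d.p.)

1.010

p = 556/1002 ≈ 0.55489.
d = −(3/4) ln(1 − 4p/3) = −0.75 ln(1 − 0.739853) = −0.75 ln(0.260147)
  = −0.75 × (-1.346508) = 1.009881 substitutions/site.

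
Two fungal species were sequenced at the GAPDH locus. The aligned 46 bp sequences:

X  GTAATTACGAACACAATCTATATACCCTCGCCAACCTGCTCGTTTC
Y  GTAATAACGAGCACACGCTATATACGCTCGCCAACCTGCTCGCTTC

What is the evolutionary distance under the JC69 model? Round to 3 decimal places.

0.143

The sequences differ at 6 of 46 sites (6, 11, 16, 17, 26, 43), so p = 6/46 ≈ 0.130435.
d = −(3/4) ln(1 − 4p/3) = −0.75 ln(1 − 0.173913) = −0.75 ln(0.826087)
  = −0.75 × (-0.191055) = 0.143291 substitutions/site.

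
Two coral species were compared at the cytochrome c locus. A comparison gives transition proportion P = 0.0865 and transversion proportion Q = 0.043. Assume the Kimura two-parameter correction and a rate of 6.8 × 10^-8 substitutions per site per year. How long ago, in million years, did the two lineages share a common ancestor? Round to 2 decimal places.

1.06

Under the Kimura two-parameter model, d = −½ ln(1 − 2P − Q) − ¼ ln(1 − 2Q).
1 − 2P − Q = 0.784, giving −½ ln(0.784) = 0.121673.
1 − 2Q = 0.914, giving −¼ ln(0.914) = 0.022481.
d = 0.121673 + 0.022481 = 0.144154.
Under a molecular clock d = 2μt, so t = d/(2μ) = 0.144154 / (2 × 6.8 × 10^-8) = 1.06 million years.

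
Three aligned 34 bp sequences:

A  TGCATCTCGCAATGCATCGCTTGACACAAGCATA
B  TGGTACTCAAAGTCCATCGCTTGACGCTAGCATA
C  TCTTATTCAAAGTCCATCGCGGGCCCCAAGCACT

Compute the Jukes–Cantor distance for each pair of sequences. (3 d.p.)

A–B: 9/34 sites differ → p ≈ 0.264706, d = −0.75 ln(1 − 0.352941) = 0.326488 ≈ 0.326.
A–C: 15/34 sites differ → p ≈ 0.441176, d = −0.75 ln(1 − 0.588235) = 0.665477 ≈ 0.665.
B–C: 10/34 sites differ → p ≈ 0.294118, d = −0.75 ln(1 − 0.392157) = 0.373379 ≈ 0.373.

d(A,B) = 0.326, d(A,C) = 0.665, d(B,C) = 0.373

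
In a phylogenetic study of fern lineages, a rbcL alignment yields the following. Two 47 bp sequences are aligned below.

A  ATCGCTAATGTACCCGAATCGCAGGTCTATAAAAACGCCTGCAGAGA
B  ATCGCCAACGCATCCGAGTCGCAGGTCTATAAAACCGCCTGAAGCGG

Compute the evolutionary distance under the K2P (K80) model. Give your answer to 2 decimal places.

0.23

Of 47 sites, 6 differences are transitions and 3 are transversions, so P = 6/47 ≈ 0.12766 and Q = 3/47 ≈ 0.06383.
Under the Kimura two-parameter model, d = −½ ln(1 − 2P − Q) − ¼ ln(1 − 2Q).
1 − 2P − Q = 0.68085, giving −½ ln(0.68085) = 0.192207.
1 − 2Q = 0.87234, giving −¼ ln(0.87234) = 0.034144.
d = 0.192207 + 0.034144 = 0.226351.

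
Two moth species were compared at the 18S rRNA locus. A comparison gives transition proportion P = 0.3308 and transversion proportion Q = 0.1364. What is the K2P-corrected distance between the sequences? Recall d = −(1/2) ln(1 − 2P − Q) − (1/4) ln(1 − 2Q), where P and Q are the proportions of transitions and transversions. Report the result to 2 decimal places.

0.88

Under the Kimura two-parameter model, d = −½ ln(1 − 2P − Q) − ¼ ln(1 − 2Q).
1 − 2P − Q = 0.202, giving −½ ln(0.202) = 0.799744.
1 − 2Q = 0.7272, giving −¼ ln(0.7272) = 0.079638.
d = 0.799744 + 0.079638 = 0.879382.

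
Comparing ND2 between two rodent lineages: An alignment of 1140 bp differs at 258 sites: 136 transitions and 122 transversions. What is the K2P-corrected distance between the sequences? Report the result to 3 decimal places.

P = 136/1140 ≈ 0.119298 and Q = 122/1140 ≈ 0.107018.
Under the Kimura two-parameter model, d = −½ ln(1 − 2P − Q) − ¼ ln(1 − 2Q).
1 − 2P − Q = 0.654386, giving −½ ln(0.654386) = 0.212029.
1 − 2Q = 0.785964, giving −¼ ln(0.785964) = 0.060211.
d = 0.212029 + 0.060211 = 0.272240.

0.272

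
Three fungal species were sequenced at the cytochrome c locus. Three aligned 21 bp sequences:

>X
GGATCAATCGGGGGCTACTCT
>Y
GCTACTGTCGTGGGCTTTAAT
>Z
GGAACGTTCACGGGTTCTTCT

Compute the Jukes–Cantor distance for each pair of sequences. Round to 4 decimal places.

d(X,Y) = 0.7557, d(X,Z) = 0.5319, d(Y,Z) = 0.7557

X–Y: 10/21 sites differ → p ≈ 0.47619, d = −0.75 ln(1 − 0.63492) = 0.755729 ≈ 0.7557.
X–Z: 8/21 sites differ → p ≈ 0.380952, d = −0.75 ln(1 − 0.507936) = 0.531860 ≈ 0.5319.
Y–Z: 10/21 sites differ → p ≈ 0.47619, d = −0.75 ln(1 − 0.63492) = 0.755729 ≈ 0.7557.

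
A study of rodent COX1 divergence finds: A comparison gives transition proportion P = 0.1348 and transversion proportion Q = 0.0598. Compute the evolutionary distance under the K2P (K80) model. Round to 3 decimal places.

Under the Kimura two-parameter model, d = −½ ln(1 − 2P − Q) − ¼ ln(1 − 2Q).
1 − 2P − Q = 0.6706, giving −½ ln(0.6706) = 0.199791.
1 − 2Q = 0.8804, giving −¼ ln(0.8804) = 0.031845.
d = 0.199791 + 0.031845 = 0.231636.

0.232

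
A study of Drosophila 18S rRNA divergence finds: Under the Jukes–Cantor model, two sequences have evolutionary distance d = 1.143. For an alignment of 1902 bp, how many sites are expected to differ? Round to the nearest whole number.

Invert JC69: p = (3/4)(1 − e^(−4d/3)) = 0.75 × (1 − e^(-1.524)) = 0.75 × (1 − 0.217839) = 0.586621.
Expected differing sites = pL ≈ 0.586621 × 1902 = 1115.753142 ≈ 1116.

1116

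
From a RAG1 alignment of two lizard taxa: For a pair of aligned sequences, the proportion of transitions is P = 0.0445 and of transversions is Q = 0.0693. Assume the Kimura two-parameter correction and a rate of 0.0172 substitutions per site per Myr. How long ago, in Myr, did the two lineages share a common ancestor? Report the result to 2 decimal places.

Under the Kimura two-parameter model, d = −½ ln(1 − 2P − Q) − ¼ ln(1 − 2Q).
1 − 2P − Q = 0.8417, giving −½ ln(0.8417) = 0.086166.
1 − 2Q = 0.8614, giving −¼ ln(0.8614) = 0.037299.
d = 0.086166 + 0.037299 = 0.123465.
Under a molecular clock d = 2μt, so t = d/(2μ) = 0.123465 / (2 × 0.0172) = 3.59 Myr.

3.59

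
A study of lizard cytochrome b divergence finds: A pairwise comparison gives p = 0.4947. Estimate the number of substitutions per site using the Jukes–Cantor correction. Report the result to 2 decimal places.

d = −(3/4) ln(1 − 4p/3) = −0.75 ln(1 − 0.6596) = −0.75 ln(0.3404)
  = −0.75 × (-1.077634) = 0.808226 substitutions/site.

0.81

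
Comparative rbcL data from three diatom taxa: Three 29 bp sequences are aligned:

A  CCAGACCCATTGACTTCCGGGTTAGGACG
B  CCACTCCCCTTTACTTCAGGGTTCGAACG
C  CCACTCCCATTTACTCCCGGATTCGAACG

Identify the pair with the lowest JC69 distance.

B and C

A–B: 7/29 differ, p = 0.241, d = 0.291.
A–C: 7/29 differ, p = 0.241, d = 0.291.
B–C: 4/29 differ, p = 0.138, d = 0.152.
The smallest distance is between B and C.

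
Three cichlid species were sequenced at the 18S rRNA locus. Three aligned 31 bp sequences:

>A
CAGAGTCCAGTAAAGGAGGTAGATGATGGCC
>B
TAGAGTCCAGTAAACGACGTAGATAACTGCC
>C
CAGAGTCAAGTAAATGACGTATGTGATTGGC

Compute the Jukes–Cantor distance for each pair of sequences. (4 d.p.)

A–B: 6/31 sites differ → p ≈ 0.193548, d = −0.75 ln(1 − 0.258064) = 0.223869 ≈ 0.2239.
A–C: 7/31 sites differ → p ≈ 0.225806, d = −0.75 ln(1 − 0.301075) = 0.268659 ≈ 0.2687.
B–C: 8/31 sites differ → p ≈ 0.258065, d = −0.75 ln(1 − 0.344087) = 0.316295 ≈ 0.3163.

d(A,B) = 0.2239, d(A,C) = 0.2687, d(B,C) = 0.3163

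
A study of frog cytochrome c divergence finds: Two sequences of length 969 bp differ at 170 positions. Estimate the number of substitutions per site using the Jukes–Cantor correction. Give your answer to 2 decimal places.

p = 170/969 ≈ 0.175439.
d = −(3/4) ln(1 − 4p/3) = −0.75 ln(1 − 0.233919) = −0.75 ln(0.766081)
  = −0.75 × (-0.266467) = 0.199850 substitutions/site.

0.20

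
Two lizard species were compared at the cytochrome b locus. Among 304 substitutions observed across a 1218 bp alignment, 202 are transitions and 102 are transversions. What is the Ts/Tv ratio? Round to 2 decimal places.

R = 202/102 = 1.980392… ≈ 1.98 (to 2 d.p.).

1.98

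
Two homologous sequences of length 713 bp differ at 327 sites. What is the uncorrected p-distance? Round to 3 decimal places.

0.459

p = 327/713 = 0.458625… ≈ 0.459 (to 3 d.p.).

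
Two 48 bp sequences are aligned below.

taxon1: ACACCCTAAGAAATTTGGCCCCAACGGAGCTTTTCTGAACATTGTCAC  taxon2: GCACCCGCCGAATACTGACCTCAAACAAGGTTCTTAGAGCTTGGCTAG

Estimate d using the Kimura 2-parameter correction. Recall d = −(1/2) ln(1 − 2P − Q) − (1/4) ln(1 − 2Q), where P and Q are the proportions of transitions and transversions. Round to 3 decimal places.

0.723

Of 48 sites, 10 differences are transitions and 12 are transversions, so P = 10/48 ≈ 0.208333 and Q = 12/48 = 0.25.
Under the Kimura two-parameter model, d = −½ ln(1 − 2P − Q) − ¼ ln(1 − 2Q).
1 − 2P − Q = 0.333334, giving −½ ln(0.333334) = 0.549305.
1 − 2Q = 0.5, giving −¼ ln(0.5) = 0.173287.
d = 0.549305 + 0.173287 = 0.722592.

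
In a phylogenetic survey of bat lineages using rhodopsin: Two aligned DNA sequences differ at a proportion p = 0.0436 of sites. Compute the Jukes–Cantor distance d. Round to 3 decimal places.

0.045

d = −(3/4) ln(1 − 4p/3) = −0.75 ln(1 − 0.058133) = −0.75 ln(0.941867)
  = −0.75 × (-0.059891) = 0.044918 substitutions/site.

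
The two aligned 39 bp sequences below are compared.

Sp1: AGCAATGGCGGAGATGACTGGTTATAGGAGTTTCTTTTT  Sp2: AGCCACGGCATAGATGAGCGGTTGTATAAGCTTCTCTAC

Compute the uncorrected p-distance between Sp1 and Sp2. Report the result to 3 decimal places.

0.333

The sequences differ at 13 of 39 positions.
p = 13/39 = 0.333333… ≈ 0.333 (to 3 d.p.).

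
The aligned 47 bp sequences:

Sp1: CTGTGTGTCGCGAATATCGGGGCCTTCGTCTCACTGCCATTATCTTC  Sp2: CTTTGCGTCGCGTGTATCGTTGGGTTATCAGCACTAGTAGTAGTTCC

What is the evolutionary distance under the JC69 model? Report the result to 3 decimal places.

0.628

The sequences differ at 20 of 47 sites, so p = 20/47 ≈ 0.425532.
d = −(3/4) ln(1 − 4p/3) = −0.75 ln(1 − 0.567376) = −0.75 ln(0.432624)
  = −0.75 × (-0.837886) = 0.628415 substitutions/site.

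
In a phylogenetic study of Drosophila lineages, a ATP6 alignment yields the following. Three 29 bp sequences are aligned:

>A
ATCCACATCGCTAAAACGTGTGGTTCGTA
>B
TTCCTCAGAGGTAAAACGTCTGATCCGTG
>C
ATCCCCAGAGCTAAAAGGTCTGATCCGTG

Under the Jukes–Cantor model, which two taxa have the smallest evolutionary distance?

B and C

A–B: 9/29 differ, p = 0.310, d = 0.401.
A–C: 8/29 differ, p = 0.276, d = 0.344.
B–C: 4/29 differ, p = 0.138, d = 0.152.
The smallest distance is between B and C.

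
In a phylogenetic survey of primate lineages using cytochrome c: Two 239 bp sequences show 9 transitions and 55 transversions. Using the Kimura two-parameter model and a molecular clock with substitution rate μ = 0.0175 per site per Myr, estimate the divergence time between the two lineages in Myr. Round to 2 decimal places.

P = 9/239 ≈ 0.037657 and Q = 55/239 ≈ 0.230126.
Under the Kimura two-parameter model, d = −½ ln(1 − 2P − Q) − ¼ ln(1 − 2Q).
1 − 2P − Q = 0.69456, giving −½ ln(0.69456) = 0.182238.
1 − 2Q = 0.539748, giving −¼ ln(0.539748) = 0.154163.
d = 0.182238 + 0.154163 = 0.336401.
Under a molecular clock d = 2μt, so t = d/(2μ) = 0.336401 / (2 × 0.0175) = 9.61 Myr.

9.61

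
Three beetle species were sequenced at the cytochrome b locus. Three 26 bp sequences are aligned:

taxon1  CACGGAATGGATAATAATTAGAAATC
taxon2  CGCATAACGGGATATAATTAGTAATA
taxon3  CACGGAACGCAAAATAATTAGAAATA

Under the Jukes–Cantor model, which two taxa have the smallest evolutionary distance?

taxon1–taxon2: 9/26 differ, p = 0.346, d = 0.464.
taxon1–taxon3: 4/26 differ, p = 0.154, d = 0.172.
taxon2–taxon3: 7/26 differ, p = 0.269, d = 0.334.
The smallest distance is between taxon1 and taxon3.

taxon1 and taxon3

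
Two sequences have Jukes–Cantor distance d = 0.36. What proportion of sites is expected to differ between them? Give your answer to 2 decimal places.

p = (3/4)(1 − e^(−4d/3)) = 0.75 × (1 − e^(-0.48)) = 0.75 × (1 − 0.618783) = 0.285913.

0.29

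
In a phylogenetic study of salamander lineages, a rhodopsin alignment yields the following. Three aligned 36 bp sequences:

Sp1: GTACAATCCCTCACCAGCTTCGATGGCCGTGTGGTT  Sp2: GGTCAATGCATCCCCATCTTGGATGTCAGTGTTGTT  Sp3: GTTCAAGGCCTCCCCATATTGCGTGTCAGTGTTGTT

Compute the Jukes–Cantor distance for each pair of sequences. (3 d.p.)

d(Sp1,Sp2) = 0.347, d(Sp1,Sp3) = 0.441, d(Sp2,Sp3) = 0.188

Sp1–Sp2: 10/36 sites differ → p ≈ 0.277778, d = −0.75 ln(1 − 0.370371) = 0.346968 ≈ 0.347.
Sp1–Sp3: 12/36 sites differ → p ≈ 0.333333, d = −0.75 ln(1 − 0.444444) = 0.440839 ≈ 0.441.
Sp2–Sp3: 6/36 sites differ → p ≈ 0.166667, d = −0.75 ln(1 − 0.222223) = 0.188487 ≈ 0.188.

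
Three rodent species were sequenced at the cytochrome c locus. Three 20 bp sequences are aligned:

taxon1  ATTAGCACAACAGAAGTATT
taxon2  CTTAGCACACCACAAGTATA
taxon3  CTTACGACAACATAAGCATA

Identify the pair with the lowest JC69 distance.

taxon1–taxon2: 4/20 differ, p = 0.200, d = 0.233.
taxon1–taxon3: 6/20 differ, p = 0.300, d = 0.383.
taxon2–taxon3: 5/20 differ, p = 0.250, d = 0.304.
The smallest distance is between taxon1 and taxon2.

taxon1 and taxon2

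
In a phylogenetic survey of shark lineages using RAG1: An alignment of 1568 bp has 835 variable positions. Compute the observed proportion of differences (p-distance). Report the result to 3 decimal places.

p = 835/1568 = 0.532525… ≈ 0.533 (to 3 d.p.).

0.533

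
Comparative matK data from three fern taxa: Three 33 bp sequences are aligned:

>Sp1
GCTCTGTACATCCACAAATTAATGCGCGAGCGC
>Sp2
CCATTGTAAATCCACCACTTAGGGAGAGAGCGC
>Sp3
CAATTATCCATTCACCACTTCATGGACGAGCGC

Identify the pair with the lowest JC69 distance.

Sp1–Sp2: 10/33 differ, p = 0.303, d = 0.388.
Sp1–Sp3: 12/33 differ, p = 0.364, d = 0.497.
Sp2–Sp3: 11/33 differ, p = 0.333, d = 0.441.
The smallest distance is between Sp1 and Sp2.

Sp1 and Sp2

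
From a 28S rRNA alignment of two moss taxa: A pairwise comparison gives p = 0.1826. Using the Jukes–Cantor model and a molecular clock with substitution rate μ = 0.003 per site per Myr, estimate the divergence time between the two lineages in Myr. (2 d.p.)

d = −(3/4) ln(1 − 4p/3) = −0.75 ln(1 − 0.243467) = −0.75 ln(0.756533)
  = −0.75 × (-0.279009) = 0.209257 substitutions/site.
Under a molecular clock d = 2μt, so t = d/(2μ) = 0.209257 / (2 × 0.003) = 34.88 Myr.

34.88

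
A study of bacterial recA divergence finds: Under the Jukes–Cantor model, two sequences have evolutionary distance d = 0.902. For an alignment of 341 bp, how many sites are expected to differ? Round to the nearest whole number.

179

Invert JC69: p = (3/4)(1 − e^(−4d/3)) = 0.75 × (1 − e^(-1.202667)) = 0.75 × (1 − 0.300392) = 0.524706.
Expected differing sites = pL ≈ 0.524706 × 341 = 178.924746 ≈ 179.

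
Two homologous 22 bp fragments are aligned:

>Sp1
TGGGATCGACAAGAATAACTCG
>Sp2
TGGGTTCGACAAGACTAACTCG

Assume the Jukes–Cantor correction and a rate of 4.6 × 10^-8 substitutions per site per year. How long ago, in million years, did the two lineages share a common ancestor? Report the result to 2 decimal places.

The sequences differ at 2 of 22 sites (5, 15), so p = 2/22 ≈ 0.090909.
d = −(3/4) ln(1 − 4p/3) = −0.75 ln(1 − 0.121212) = −0.75 ln(0.878788)
  = −0.75 × (-0.129212) = 0.096909 substitutions/site.
Under a molecular clock d = 2μt, so t = d/(2μ) = 0.096909 / (2 × 4.6 × 10^-8) = 1.05 million years.

1.05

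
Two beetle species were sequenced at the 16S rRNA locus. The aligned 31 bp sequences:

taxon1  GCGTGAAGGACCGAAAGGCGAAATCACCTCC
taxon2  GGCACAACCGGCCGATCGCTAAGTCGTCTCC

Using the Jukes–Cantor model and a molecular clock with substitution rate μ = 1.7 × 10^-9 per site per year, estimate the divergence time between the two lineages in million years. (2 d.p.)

The sequences differ at 16 of 31 sites, so p = 16/31 ≈ 0.516129.
d = −(3/4) ln(1 − 4p/3) = −0.75 ln(1 − 0.688172) = −0.75 ln(0.311828)
  = −0.75 × (-1.165304) = 0.873978 substitutions/site.
Under a molecular clock d = 2μt, so t = d/(2μ) = 0.873978 / (2 × 1.7 × 10^-9) = 257.05 million years.

257.05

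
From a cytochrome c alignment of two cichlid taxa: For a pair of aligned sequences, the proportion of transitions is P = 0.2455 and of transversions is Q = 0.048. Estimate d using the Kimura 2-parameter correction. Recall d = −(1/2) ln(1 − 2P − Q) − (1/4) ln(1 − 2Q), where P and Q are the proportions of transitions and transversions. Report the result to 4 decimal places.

0.4124

Under the Kimura two-parameter model, d = −½ ln(1 − 2P − Q) − ¼ ln(1 − 2Q).
1 − 2P − Q = 0.461, giving −½ ln(0.461) = 0.387179.
1 − 2Q = 0.904, giving −¼ ln(0.904) = 0.025231.
d = 0.387179 + 0.025231 = 0.412410.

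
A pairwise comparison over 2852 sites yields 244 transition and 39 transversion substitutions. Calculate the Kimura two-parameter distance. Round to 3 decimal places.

0.109

P = 244/2852 ≈ 0.085554 and Q = 39/2852 ≈ 0.013675.
Under the Kimura two-parameter model, d = −½ ln(1 − 2P − Q) − ¼ ln(1 − 2Q).
1 − 2P − Q = 0.815217, giving −½ ln(0.815217) = 0.102150.
1 − 2Q = 0.97265, giving −¼ ln(0.97265) = 0.006933.
d = 0.102150 + 0.006933 = 0.109083.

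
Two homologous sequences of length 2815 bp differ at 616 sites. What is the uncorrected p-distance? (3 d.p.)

0.219

p = 616/2815 = 0.218827… ≈ 0.219 (to 3 d.p.).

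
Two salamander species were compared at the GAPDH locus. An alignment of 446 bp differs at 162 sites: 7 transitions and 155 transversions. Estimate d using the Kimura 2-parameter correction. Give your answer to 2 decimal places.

P = 7/446 ≈ 0.015695 and Q = 155/446 ≈ 0.347534.
Under the Kimura two-parameter model, d = −½ ln(1 − 2P − Q) − ¼ ln(1 − 2Q).
1 − 2P − Q = 0.621076, giving −½ ln(0.621076) = 0.238151.
1 − 2Q = 0.304932, giving −¼ ln(0.304932) = 0.296917.
d = 0.238151 + 0.296917 = 0.535068.

0.54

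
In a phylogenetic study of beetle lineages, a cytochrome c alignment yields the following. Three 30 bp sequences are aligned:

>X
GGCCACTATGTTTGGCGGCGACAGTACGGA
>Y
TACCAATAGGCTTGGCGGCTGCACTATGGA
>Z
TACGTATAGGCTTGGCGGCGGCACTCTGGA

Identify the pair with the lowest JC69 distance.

Y and Z

X–Y: 9/30 differ, p = 0.300, d = 0.383.
X–Z: 11/30 differ, p = 0.367, d = 0.503.
Y–Z: 4/30 differ, p = 0.133, d = 0.147.
The smallest distance is between Y and Z.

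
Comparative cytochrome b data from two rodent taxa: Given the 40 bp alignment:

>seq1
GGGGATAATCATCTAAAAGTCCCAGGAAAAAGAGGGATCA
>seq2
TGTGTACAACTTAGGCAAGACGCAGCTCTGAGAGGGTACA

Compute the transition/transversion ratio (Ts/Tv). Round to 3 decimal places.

Transitions are A↔G and C↔T; transversions are all other mismatches.
Transitions: 2. Transversions: 18.
R = 2/18 = 0.111111… ≈ 0.111 (to 3 d.p.).

0.111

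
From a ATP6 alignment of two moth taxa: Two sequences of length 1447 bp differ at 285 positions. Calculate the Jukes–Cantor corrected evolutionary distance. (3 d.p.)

0.228

p = 285/1447 ≈ 0.196959.
d = −(3/4) ln(1 − 4p/3) = −0.75 ln(1 − 0.262612) = −0.75 ln(0.737388)
  = −0.75 × (-0.304641) = 0.228481 substitutions/site.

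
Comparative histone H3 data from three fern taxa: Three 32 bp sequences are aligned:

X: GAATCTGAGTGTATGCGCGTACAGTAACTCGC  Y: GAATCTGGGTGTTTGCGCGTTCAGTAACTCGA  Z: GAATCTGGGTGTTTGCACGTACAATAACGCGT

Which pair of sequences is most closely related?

X–Y: 4/32 differ, p = 0.125, d = 0.137.
X–Z: 6/32 differ, p = 0.188, d = 0.216.
Y–Z: 5/32 differ, p = 0.156, d = 0.175.
The smallest distance is between X and Y.

X and Y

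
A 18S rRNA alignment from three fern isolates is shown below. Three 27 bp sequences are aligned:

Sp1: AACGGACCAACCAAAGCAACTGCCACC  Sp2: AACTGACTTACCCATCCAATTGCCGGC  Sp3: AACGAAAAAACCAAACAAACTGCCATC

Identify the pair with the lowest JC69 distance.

Sp1 and Sp3

Sp1–Sp2: 9/27 differ, p = 0.333, d = 0.441.
Sp1–Sp3: 6/27 differ, p = 0.222, d = 0.264.
Sp2–Sp3: 11/27 differ, p = 0.407, d = 0.588.
The smallest distance is between Sp1 and Sp3.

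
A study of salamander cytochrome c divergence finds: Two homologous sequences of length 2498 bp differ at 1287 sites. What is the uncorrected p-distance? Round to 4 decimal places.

p = 1287/2498 = 0.515212… ≈ 0.5152 (to 4 d.p.).

0.5152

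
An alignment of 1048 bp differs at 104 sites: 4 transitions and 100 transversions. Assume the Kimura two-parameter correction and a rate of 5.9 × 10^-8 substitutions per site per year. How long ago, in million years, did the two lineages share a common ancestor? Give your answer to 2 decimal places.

P = 4/1048 ≈ 0.003817 and Q = 100/1048 ≈ 0.09542.
Under the Kimura two-parameter model, d = −½ ln(1 − 2P − Q) − ¼ ln(1 − 2Q).
1 − 2P − Q = 0.896946, giving −½ ln(0.896946) = 0.054380.
1 − 2Q = 0.80916, giving −¼ ln(0.80916) = 0.052940.
d = 0.054380 + 0.052940 = 0.107320.
Under a molecular clock d = 2μt, so t = d/(2μ) = 0.107320 / (2 × 5.9 × 10^-8) = 0.91 million years.

0.91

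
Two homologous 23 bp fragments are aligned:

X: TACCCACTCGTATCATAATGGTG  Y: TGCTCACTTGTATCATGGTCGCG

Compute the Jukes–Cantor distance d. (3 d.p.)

The sequences differ at 7 of 23 sites (2, 4, 9, 17, 18, 20, 22), so p = 7/23 ≈ 0.304348.
d = −(3/4) ln(1 − 4p/3) = −0.75 ln(1 − 0.405797) = −0.75 ln(0.594203)
  = −0.75 × (-0.520534) = 0.390401 substitutions/site.

0.390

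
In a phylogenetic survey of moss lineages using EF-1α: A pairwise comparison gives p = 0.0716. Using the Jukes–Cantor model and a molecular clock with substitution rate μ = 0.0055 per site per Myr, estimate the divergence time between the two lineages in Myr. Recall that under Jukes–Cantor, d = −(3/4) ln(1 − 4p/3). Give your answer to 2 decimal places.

6.84

d = −(3/4) ln(1 − 4p/3) = −0.75 ln(1 − 0.095467) = −0.75 ln(0.904533)
  = −0.75 × (-0.100336) = 0.075252 substitutions/site.
Under a molecular clock d = 2μt, so t = d/(2μ) = 0.075252 / (2 × 0.0055) = 6.84 Myr.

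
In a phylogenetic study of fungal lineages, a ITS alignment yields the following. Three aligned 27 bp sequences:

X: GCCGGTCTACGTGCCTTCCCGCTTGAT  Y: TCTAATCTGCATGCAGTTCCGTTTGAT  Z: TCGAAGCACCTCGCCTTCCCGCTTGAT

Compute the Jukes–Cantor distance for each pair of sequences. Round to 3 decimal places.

X–Y: 10/27 sites differ → p ≈ 0.37037, d = −0.75 ln(1 − 0.493827) = 0.510658 ≈ 0.511.
X–Z: 9/27 sites differ → p ≈ 0.333333, d = −0.75 ln(1 − 0.444444) = 0.440839 ≈ 0.441.
Y–Z: 10/27 sites differ → p ≈ 0.37037, d = −0.75 ln(1 − 0.493827) = 0.510658 ≈ 0.511.

d(X,Y) = 0.511, d(X,Z) = 0.441, d(Y,Z) = 0.511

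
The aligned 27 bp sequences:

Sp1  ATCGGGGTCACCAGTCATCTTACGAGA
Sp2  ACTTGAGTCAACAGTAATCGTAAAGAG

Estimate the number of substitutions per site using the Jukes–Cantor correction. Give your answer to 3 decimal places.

0.673

The sequences differ at 12 of 27 sites, so p = 12/27 ≈ 0.444444.
d = −(3/4) ln(1 − 4p/3) = −0.75 ln(1 − 0.592592) = −0.75 ln(0.407408)
  = −0.75 × (-0.897940) = 0.673455 substitutions/site.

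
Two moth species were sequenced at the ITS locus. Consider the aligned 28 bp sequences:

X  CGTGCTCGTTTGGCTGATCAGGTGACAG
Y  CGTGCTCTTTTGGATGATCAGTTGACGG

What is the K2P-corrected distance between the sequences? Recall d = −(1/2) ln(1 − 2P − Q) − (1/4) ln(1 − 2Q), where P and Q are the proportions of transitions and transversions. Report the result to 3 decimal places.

0.159

Of 28 sites, 1 differences are transitions and 3 are transversions, so P = 1/28 ≈ 0.035714 and Q = 3/28 ≈ 0.107143.
Under the Kimura two-parameter model, d = −½ ln(1 − 2P − Q) − ¼ ln(1 − 2Q).
1 − 2P − Q = 0.821429, giving −½ ln(0.821429) = 0.098355.
1 − 2Q = 0.785714, giving −¼ ln(0.785714) = 0.060291.
d = 0.098355 + 0.060291 = 0.158646.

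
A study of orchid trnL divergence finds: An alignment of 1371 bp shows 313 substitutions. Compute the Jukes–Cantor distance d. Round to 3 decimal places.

0.272

p = 313/1371 ≈ 0.228301.
d = −(3/4) ln(1 − 4p/3) = −0.75 ln(1 − 0.304401) = −0.75 ln(0.695599)
  = −0.75 × (-0.362982) = 0.272237 substitutions/site.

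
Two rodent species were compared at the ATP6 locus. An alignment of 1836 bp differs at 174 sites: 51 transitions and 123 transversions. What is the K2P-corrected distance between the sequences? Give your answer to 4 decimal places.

P = 51/1836 ≈ 0.027778 and Q = 123/1836 ≈ 0.066993.
Under the Kimura two-parameter model, d = −½ ln(1 − 2P − Q) − ¼ ln(1 − 2Q).
1 − 2P − Q = 0.877451, giving −½ ln(0.877451) = 0.065367.
1 − 2Q = 0.866014, giving −¼ ln(0.866014) = 0.035964.
d = 0.065367 + 0.035964 = 0.101331.

0.1013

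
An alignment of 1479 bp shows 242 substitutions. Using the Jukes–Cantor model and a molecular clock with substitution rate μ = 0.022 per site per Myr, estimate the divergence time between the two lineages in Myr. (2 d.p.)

4.20

p = 242/1479 ≈ 0.163624.
d = −(3/4) ln(1 − 4p/3) = −0.75 ln(1 − 0.218165) = −0.75 ln(0.781835)
  = −0.75 × (-0.246112) = 0.184584 substitutions/site.
Under a molecular clock d = 2μt, so t = d/(2μ) = 0.184584 / (2 × 0.022) = 4.20 Myr.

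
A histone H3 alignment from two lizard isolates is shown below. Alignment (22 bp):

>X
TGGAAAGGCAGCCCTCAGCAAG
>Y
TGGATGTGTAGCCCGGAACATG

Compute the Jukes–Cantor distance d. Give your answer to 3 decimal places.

0.497

The sequences differ at 8 of 22 sites (5, 6, 7, 9, 15, 16, 18, 21), so p = 8/22 ≈ 0.363636.
d = −(3/4) ln(1 − 4p/3) = −0.75 ln(1 − 0.484848) = −0.75 ln(0.515152)
  = −0.75 × (-0.663293) = 0.497470 substitutions/site.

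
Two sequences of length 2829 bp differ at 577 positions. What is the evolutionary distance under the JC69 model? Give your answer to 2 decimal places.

0.24

p = 577/2829 ≈ 0.203959.
d = −(3/4) ln(1 − 4p/3) = −0.75 ln(1 − 0.271945) = −0.75 ln(0.728055)
  = −0.75 × (-0.317379) = 0.238034 substitutions/site.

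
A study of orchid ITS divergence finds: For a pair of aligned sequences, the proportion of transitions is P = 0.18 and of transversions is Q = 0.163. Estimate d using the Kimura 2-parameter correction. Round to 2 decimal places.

0.47

Under the Kimura two-parameter model, d = −½ ln(1 − 2P − Q) − ¼ ln(1 − 2Q).
1 − 2P − Q = 0.477, giving −½ ln(0.477) = 0.370119.
1 − 2Q = 0.674, giving −¼ ln(0.674) = 0.098631.
d = 0.370119 + 0.098631 = 0.468750.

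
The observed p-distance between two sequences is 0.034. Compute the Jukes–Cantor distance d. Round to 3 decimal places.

0.035

d = −(3/4) ln(1 − 4p/3) = −0.75 ln(1 − 0.045333) = −0.75 ln(0.954667)
  = −0.75 × (-0.046393) = 0.034795 substitutions/site.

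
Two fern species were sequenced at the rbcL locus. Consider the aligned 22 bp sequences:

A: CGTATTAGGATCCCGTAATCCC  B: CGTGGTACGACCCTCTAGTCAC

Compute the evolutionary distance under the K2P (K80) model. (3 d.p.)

Of 22 sites, 4 differences are transitions and 4 are transversions, so P = 4/22 ≈ 0.181818 and Q = 4/22 ≈ 0.181818.
Under the Kimura two-parameter model, d = −½ ln(1 − 2P − Q) − ¼ ln(1 − 2Q).
1 − 2P − Q = 0.454546, giving −½ ln(0.454546) = 0.394228.
1 − 2Q = 0.636364, giving −¼ ln(0.636364) = 0.112996.
d = 0.394228 + 0.112996 = 0.507224.

0.507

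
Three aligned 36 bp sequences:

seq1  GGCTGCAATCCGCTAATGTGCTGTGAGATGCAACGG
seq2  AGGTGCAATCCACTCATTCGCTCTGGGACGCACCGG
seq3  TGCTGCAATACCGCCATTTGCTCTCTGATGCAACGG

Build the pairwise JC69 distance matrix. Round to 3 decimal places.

seq1–seq2: 10/36 sites differ → p ≈ 0.277778, d = −0.75 ln(1 − 0.370371) = 0.346968 ≈ 0.347.
seq1–seq3: 10/36 sites differ → p ≈ 0.277778, d = −0.75 ln(1 − 0.370371) = 0.346968 ≈ 0.347.
seq2–seq3: 11/36 sites differ → p ≈ 0.305556, d = −0.75 ln(1 − 0.407408) = 0.392437 ≈ 0.392.

d(seq1,seq2) = 0.347, d(seq1,seq3) = 0.347, d(seq2,seq3) = 0.392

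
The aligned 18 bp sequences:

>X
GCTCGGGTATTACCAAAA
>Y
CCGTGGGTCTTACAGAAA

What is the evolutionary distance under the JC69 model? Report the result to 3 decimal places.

0.441

The sequences differ at 6 of 18 sites (1, 3, 4, 9, 14, 15), so p = 6/18 ≈ 0.333333.
d = −(3/4) ln(1 − 4p/3) = −0.75 ln(1 − 0.444444) = −0.75 ln(0.555556)
  = −0.75 × (-0.587786) = 0.440840 substitutions/site.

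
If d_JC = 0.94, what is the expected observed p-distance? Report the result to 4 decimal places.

0.5358

p = (3/4)(1 − e^(−4d/3)) = 0.75 × (1 − e^(-1.253333)) = 0.75 × (1 − 0.285551) = 0.535837.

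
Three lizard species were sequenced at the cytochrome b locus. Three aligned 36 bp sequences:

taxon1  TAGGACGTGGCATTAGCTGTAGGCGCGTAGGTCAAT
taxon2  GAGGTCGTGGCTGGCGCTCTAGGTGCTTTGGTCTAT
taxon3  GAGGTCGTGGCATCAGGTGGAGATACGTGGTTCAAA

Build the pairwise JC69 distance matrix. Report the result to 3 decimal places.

taxon1–taxon2: 11/36 sites differ → p ≈ 0.305556, d = −0.75 ln(1 − 0.407408) = 0.392437 ≈ 0.392.
taxon1–taxon3: 11/36 sites differ → p ≈ 0.305556, d = −0.75 ln(1 − 0.407408) = 0.392437 ≈ 0.392.
taxon2–taxon3: 14/36 sites differ → p ≈ 0.388889, d = −0.75 ln(1 − 0.518519) = 0.548166 ≈ 0.548.

d(taxon1,taxon2) = 0.392, d(taxon1,taxon3) = 0.392, d(taxon2,taxon3) = 0.548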